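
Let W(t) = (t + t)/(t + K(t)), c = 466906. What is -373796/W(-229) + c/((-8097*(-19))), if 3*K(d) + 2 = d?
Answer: -463068182990/1854213 ≈ -2.4974e+5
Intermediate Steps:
K(d) = -2/3 + d/3
W(t) = 2*t/(-2/3 + 4*t/3) (W(t) = (t + t)/(t + (-2/3 + t/3)) = (2*t)/(-2/3 + 4*t/3) = 2*t/(-2/3 + 4*t/3))
-373796/W(-229) + c/((-8097*(-19))) = -373796/(3*(-229)/(-1 + 2*(-229))) + 466906/((-8097*(-19))) = -373796/(3*(-229)/(-1 - 458)) + 466906/153843 = -373796/(3*(-229)/(-459)) + 466906*(1/153843) = -373796/(3*(-229)*(-1/459)) + 24574/8097 = -373796/229/153 + 24574/8097 = -373796*153/229 + 24574/8097 = -57190788/229 + 24574/8097 = -463068182990/1854213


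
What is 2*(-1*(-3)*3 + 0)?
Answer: 18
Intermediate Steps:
2*(-1*(-3)*3 + 0) = 2*(3*3 + 0) = 2*(9 + 0) = 2*9 = 18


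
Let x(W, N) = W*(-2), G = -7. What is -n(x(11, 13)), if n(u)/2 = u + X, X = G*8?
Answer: 156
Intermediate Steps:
X = -56 (X = -7*8 = -56)
x(W, N) = -2*W
n(u) = -112 + 2*u (n(u) = 2*(u - 56) = 2*(-56 + u) = -112 + 2*u)
-n(x(11, 13)) = -(-112 + 2*(-2*11)) = -(-112 + 2*(-22)) = -(-112 - 44) = -1*(-156) = 156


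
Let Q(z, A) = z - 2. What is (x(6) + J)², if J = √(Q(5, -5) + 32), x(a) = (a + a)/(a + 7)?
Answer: 6059/169 + 24*√35/13 ≈ 46.774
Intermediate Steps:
x(a) = 2*a/(7 + a) (x(a) = (2*a)/(7 + a) = 2*a/(7 + a))
Q(z, A) = -2 + z
J = √35 (J = √((-2 + 5) + 32) = √(3 + 32) = √35 ≈ 5.9161)
(x(6) + J)² = (2*6/(7 + 6) + √35)² = (2*6/13 + √35)² = (2*6*(1/13) + √35)² = (12/13 + √35)²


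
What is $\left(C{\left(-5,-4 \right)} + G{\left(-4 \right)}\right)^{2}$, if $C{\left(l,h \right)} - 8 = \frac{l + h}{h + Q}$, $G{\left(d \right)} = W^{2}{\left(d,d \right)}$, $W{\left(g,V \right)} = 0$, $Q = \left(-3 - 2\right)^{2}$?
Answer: $\frac{2809}{49} \approx 57.327$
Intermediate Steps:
$Q = 25$ ($Q = \left(-5\right)^{2} = 25$)
$G{\left(d \right)} = 0$ ($G{\left(d \right)} = 0^{2} = 0$)
$C{\left(l,h \right)} = 8 + \frac{h + l}{25 + h}$ ($C{\left(l,h \right)} = 8 + \frac{l + h}{h + 25} = 8 + \frac{h + l}{25 + h}$)
$\left(C{\left(-5,-4 \right)} + G{\left(-4 \right)}\right)^{2} = \left(\frac{200 - 5 + 9 \left(-4\right)}{25 - 4} + 0\right)^{2} = \left(\frac{200 - 5 - 36}{21} + 0\right)^{2} = \left(\frac{1}{21} \cdot 159 + 0\right)^{2} = \left(\frac{53}{7} + 0\right)^{2} = \left(\frac{53}{7}\right)^{2} = \frac{2809}{49}$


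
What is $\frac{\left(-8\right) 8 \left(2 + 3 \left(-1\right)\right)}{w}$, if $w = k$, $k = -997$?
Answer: $- \frac{64}{997} \approx -0.064193$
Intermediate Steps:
$w = -997$
$\frac{\left(-8\right) 8 \left(2 + 3 \left(-1\right)\right)}{w} = \frac{\left(-8\right) 8 \left(2 + 3 \left(-1\right)\right)}{-997} = - 64 \left(2 - 3\right) \left(- \frac{1}{997}\right) = \left(-64\right) \left(-1\right) \left(- \frac{1}{997}\right) = 64 \left(- \frac{1}{997}\right) = - \frac{64}{997}$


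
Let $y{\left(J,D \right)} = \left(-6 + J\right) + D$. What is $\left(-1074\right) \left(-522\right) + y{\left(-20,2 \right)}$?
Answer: $560604$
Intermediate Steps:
$y{\left(J,D \right)} = -6 + D + J$
$\left(-1074\right) \left(-522\right) + y{\left(-20,2 \right)} = \left(-1074\right) \left(-522\right) - 24 = 560628 - 24 = 560604$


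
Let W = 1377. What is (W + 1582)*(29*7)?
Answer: 600677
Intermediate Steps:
(W + 1582)*(29*7) = (1377 + 1582)*(29*7) = 2959*203 = 600677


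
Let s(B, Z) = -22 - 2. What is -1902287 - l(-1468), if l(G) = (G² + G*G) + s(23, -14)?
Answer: -6212311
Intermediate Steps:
s(B, Z) = -24
l(G) = -24 + 2*G² (l(G) = (G² + G*G) - 24 = (G² + G²) - 24 = 2*G² - 24 = -24 + 2*G²)
-1902287 - l(-1468) = -1902287 - (-24 + 2*(-1468)²) = -1902287 - (-24 + 2*2155024) = -1902287 - (-24 + 4310048) = -1902287 - 1*4310024 = -1902287 - 4310024 = -6212311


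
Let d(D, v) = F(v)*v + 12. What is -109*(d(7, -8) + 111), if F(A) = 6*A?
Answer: -55263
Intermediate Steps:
d(D, v) = 12 + 6*v**2 (d(D, v) = (6*v)*v + 12 = 6*v**2 + 12 = 12 + 6*v**2)
-109*(d(7, -8) + 111) = -109*((12 + 6*(-8)**2) + 111) = -109*((12 + 6*64) + 111) = -109*((12 + 384) + 111) = -109*(396 + 111) = -109*507 = -55263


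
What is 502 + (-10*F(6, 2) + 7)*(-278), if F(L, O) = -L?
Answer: -18124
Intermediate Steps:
502 + (-10*F(6, 2) + 7)*(-278) = 502 + (-(-10)*6 + 7)*(-278) = 502 + (-10*(-6) + 7)*(-278) = 502 + (60 + 7)*(-278) = 502 + 67*(-278) = 502 - 18626 = -18124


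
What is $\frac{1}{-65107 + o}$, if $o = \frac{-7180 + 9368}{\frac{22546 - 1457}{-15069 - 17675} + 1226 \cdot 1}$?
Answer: $- \frac{40123055}{2612220098013} \approx -1.536 \cdot 10^{-5}$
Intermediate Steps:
$o = \frac{71643872}{40123055}$ ($o = \frac{2188}{\frac{21089}{-32744} + 1226} = \frac{2188}{21089 \left(- \frac{1}{32744}\right) + 1226} = \frac{2188}{- \frac{21089}{32744} + 1226} = \frac{2188}{\frac{40123055}{32744}} = 2188 \cdot \frac{32744}{40123055} = \frac{71643872}{40123055} \approx 1.7856$)
$\frac{1}{-65107 + o} = \frac{1}{-65107 + \frac{71643872}{40123055}} = \frac{1}{- \frac{2612220098013}{40123055}} = - \frac{40123055}{2612220098013}$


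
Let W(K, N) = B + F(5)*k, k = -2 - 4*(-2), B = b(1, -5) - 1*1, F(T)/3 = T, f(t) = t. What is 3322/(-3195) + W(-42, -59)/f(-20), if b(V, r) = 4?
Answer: -14543/2556 ≈ -5.6898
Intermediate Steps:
F(T) = 3*T
B = 3 (B = 4 - 1*1 = 4 - 1 = 3)
k = 6 (k = -2 + 8 = 6)
W(K, N) = 93 (W(K, N) = 3 + (3*5)*6 = 3 + 15*6 = 3 + 90 = 93)
3322/(-3195) + W(-42, -59)/f(-20) = 3322/(-3195) + 93/(-20) = 3322*(-1/3195) + 93*(-1/20) = -3322/3195 - 93/20 = -14543/2556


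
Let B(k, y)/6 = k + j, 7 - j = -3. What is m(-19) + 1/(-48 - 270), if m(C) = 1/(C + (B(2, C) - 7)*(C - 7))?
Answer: -2027/543462 ≈ -0.0037298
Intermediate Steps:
j = 10 (j = 7 - 1*(-3) = 7 + 3 = 10)
B(k, y) = 60 + 6*k (B(k, y) = 6*(k + 10) = 6*(10 + k) = 60 + 6*k)
m(C) = 1/(-455 + 66*C) (m(C) = 1/(C + ((60 + 6*2) - 7)*(C - 7)) = 1/(C + ((60 + 12) - 7)*(-7 + C)) = 1/(C + (72 - 7)*(-7 + C)) = 1/(C + 65*(-7 + C)) = 1/(C + (-455 + 65*C)) = 1/(-455 + 66*C))
m(-19) + 1/(-48 - 270) = 1/(-455 + 66*(-19)) + 1/(-48 - 270) = 1/(-455 - 1254) + 1/(-318) = 1/(-1709) - 1/318 = -1/1709 - 1/318 = -2027/543462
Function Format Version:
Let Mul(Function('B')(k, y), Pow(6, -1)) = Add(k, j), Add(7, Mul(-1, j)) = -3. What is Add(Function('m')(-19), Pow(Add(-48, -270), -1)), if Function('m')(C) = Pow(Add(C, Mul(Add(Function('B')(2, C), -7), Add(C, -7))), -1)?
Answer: Rational(-2027, 543462) ≈ -0.0037298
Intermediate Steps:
j = 10 (j = Add(7, Mul(-1, -3)) = Add(7, 3) = 10)
Function('B')(k, y) = Add(60, Mul(6, k)) (Function('B')(k, y) = Mul(6, Add(k, 10)) = Mul(6, Add(10, k)) = Add(60, Mul(6, k)))
Function('m')(C) = Pow(Add(-455, Mul(66, C)), -1) (Function('m')(C) = Pow(Add(C, Mul(Add(Add(60, Mul(6, 2)), -7), Add(C, -7))), -1) = Pow(Add(C, Mul(Add(Add(60, 12), -7), Add(-7, C))), -1) = Pow(Add(C, Mul(Add(72, -7), Add(-7, C))), -1) = Pow(Add(C, Mul(65, Add(-7, C))), -1) = Pow(Add(C, Add(-455, Mul(65, C))), -1) = Pow(Add(-455, Mul(66, C)), -1))
Add(Function('m')(-19), Pow(Add(-48, -270), -1)) = Add(Pow(Add(-455, Mul(66, -19)), -1), Pow(Add(-48, -270), -1)) = Add(Pow(Add(-455, -1254), -1), Pow(-318, -1)) = Add(Pow(-1709, -1), Rational(-1, 318)) = Add(Rational(-1, 1709), Rational(-1, 318)) = Rational(-2027, 543462)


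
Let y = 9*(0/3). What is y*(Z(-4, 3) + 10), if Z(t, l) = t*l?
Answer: 0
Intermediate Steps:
Z(t, l) = l*t
y = 0 (y = 9*(0*(1/3)) = 9*0 = 0)
y*(Z(-4, 3) + 10) = 0*(3*(-4) + 10) = 0*(-12 + 10) = 0*(-2) = 0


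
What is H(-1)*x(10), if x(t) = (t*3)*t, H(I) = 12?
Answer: 3600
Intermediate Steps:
x(t) = 3*t**2 (x(t) = (3*t)*t = 3*t**2)
H(-1)*x(10) = 12*(3*10**2) = 12*(3*100) = 12*300 = 3600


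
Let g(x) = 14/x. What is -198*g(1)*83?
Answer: -230076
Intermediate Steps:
-198*g(1)*83 = -2772/1*83 = -2772*83 = -230076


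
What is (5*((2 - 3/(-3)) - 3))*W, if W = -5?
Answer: 0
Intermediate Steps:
(5*((2 - 3/(-3)) - 3))*W = (5*((2 - 3/(-3)) - 3))*(-5) = (5*((2 - ⅓*(-3)) - 3))*(-5) = (5*((2 + 1) - 3))*(-5) = (5*(3 - 3))*(-5) = (5*0)*(-5) = 0*(-5) = 0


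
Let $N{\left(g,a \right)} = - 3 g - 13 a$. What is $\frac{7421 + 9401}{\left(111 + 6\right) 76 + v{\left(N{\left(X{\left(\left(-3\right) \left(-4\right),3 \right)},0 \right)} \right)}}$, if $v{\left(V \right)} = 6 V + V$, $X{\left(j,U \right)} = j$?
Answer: $\frac{8411}{4320} \approx 1.947$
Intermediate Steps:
$N{\left(g,a \right)} = - 13 a - 3 g$
$v{\left(V \right)} = 7 V$
$\frac{7421 + 9401}{\left(111 + 6\right) 76 + v{\left(N{\left(X{\left(\left(-3\right) \left(-4\right),3 \right)},0 \right)} \right)}} = \frac{7421 + 9401}{\left(111 + 6\right) 76 + 7 \left(\left(-13\right) 0 - 3 \left(\left(-3\right) \left(-4\right)\right)\right)} = \frac{16822}{117 \cdot 76 + 7 \left(0 - 36\right)} = \frac{16822}{8892 + 7 \left(0 - 36\right)} = \frac{16822}{8892 + 7 \left(-36\right)} = \frac{16822}{8892 - 252} = \frac{16822}{8640} = 16822 \cdot \frac{1}{8640} = \frac{8411}{4320}$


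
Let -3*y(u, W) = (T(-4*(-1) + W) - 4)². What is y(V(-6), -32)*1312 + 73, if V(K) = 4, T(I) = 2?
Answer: -5029/3 ≈ -1676.3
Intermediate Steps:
y(u, W) = -4/3 (y(u, W) = -(2 - 4)²/3 = -⅓*(-2)² = -⅓*4 = -4/3)
y(V(-6), -32)*1312 + 73 = -4/3*1312 + 73 = -5248/3 + 73 = -5029/3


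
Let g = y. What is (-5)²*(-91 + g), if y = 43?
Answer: -1200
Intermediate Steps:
g = 43
(-5)²*(-91 + g) = (-5)²*(-91 + 43) = 25*(-48) = -1200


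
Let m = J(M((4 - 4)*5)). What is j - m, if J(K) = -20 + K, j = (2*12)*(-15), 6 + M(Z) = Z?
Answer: -334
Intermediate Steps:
M(Z) = -6 + Z
j = -360 (j = 24*(-15) = -360)
m = -26 (m = -20 + (-6 + (4 - 4)*5) = -20 + (-6 + 0*5) = -20 + (-6 + 0) = -20 - 6 = -26)
j - m = -360 - 1*(-26) = -360 + 26 = -334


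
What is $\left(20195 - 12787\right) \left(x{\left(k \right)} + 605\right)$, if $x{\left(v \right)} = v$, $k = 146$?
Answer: $5563408$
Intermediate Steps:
$\left(20195 - 12787\right) \left(x{\left(k \right)} + 605\right) = \left(20195 - 12787\right) \left(146 + 605\right) = 7408 \cdot 751 = 5563408$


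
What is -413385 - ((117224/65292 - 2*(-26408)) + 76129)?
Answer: -8852481896/16323 ≈ -5.4233e+5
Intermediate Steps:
-413385 - ((117224/65292 - 2*(-26408)) + 76129) = -413385 - ((117224*(1/65292) - 1*(-52816)) + 76129) = -413385 - ((29306/16323 + 52816) + 76129) = -413385 - (862144874/16323 + 76129) = -413385 - 1*2104798541/16323 = -413385 - 2104798541/16323 = -8852481896/16323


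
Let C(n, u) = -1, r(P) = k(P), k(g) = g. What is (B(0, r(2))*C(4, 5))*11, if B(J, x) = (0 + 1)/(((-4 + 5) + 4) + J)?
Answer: -11/5 ≈ -2.2000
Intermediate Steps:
r(P) = P
B(J, x) = 1/(5 + J) (B(J, x) = 1/((1 + 4) + J) = 1/(5 + J))
(B(0, r(2))*C(4, 5))*11 = (-1/(5 + 0))*11 = (-1/5)*11 = ((⅕)*(-1))*11 = -⅕*11 = -11/5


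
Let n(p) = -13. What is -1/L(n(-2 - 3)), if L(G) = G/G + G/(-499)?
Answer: -499/512 ≈ -0.97461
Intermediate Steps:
L(G) = 1 - G/499 (L(G) = 1 + G*(-1/499) = 1 - G/499)
-1/L(n(-2 - 3)) = -1/(1 - 1/499*(-13)) = -1/(1 + 13/499) = -1/512/499 = -1*499/512 = -499/512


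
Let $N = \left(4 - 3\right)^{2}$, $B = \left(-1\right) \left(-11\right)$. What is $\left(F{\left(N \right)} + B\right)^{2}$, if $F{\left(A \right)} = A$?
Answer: $144$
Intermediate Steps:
$B = 11$
$N = 1$ ($N = 1^{2} = 1$)
$\left(F{\left(N \right)} + B\right)^{2} = \left(1 + 11\right)^{2} = 12^{2} = 144$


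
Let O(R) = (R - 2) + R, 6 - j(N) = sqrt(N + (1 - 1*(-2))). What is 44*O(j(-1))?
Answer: 440 - 88*sqrt(2) ≈ 315.55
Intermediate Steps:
j(N) = 6 - sqrt(3 + N) (j(N) = 6 - sqrt(N + (1 - 1*(-2))) = 6 - sqrt(N + (1 + 2)) = 6 - sqrt(N + 3) = 6 - sqrt(3 + N))
O(R) = -2 + 2*R (O(R) = (-2 + R) + R = -2 + 2*R)
44*O(j(-1)) = 44*(-2 + 2*(6 - sqrt(3 - 1))) = 44*(-2 + 2*(6 - sqrt(2))) = 44*(-2 + (12 - 2*sqrt(2))) = 44*(10 - 2*sqrt(2)) = 440 - 88*sqrt(2)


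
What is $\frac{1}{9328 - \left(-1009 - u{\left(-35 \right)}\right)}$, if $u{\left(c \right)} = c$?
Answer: $\frac{1}{10302} \approx 9.7068 \cdot 10^{-5}$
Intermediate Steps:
$\frac{1}{9328 - \left(-1009 - u{\left(-35 \right)}\right)} = \frac{1}{9328 + \left(\left(2563 - 35\right) - 1554\right)} = \frac{1}{9328 + \left(2528 - 1554\right)} = \frac{1}{9328 + 974} = \frac{1}{10302}$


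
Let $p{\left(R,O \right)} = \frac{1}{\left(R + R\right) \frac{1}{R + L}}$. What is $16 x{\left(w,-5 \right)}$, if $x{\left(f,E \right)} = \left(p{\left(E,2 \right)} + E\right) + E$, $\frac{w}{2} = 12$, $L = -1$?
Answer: $- \frac{752}{5} \approx -150.4$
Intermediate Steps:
$w = 24$ ($w = 2 \cdot 12 = 24$)
$p{\left(R,O \right)} = \frac{-1 + R}{2 R}$ ($p{\left(R,O \right)} = \frac{1}{\left(R + R\right) \frac{1}{R - 1}} = \frac{1}{2 R \frac{1}{-1 + R}} = \frac{-1 + R}{2 R}$)
$x{\left(f,E \right)} = 2 E + \frac{-1 + E}{2 E}$ ($x{\left(f,E \right)} = \left(\frac{-1 + E}{2 E} + E\right) + E = \left(E + \frac{-1 + E}{2 E}\right) + E = 2 E + \frac{-1 + E}{2 E}$)
$16 x{\left(w,-5 \right)} = 16 \frac{-1 - 5 + 4 \left(-5\right)^{2}}{2 \left(-5\right)} = 16 \cdot \frac{1}{2} \left(- \frac{1}{5}\right) \left(-1 - 5 + 4 \cdot 25\right) = 16 \cdot \frac{1}{2} \left(- \frac{1}{5}\right) \left(-1 - 5 + 100\right) = 16 \cdot \frac{1}{2} \left(- \frac{1}{5}\right) 94 = 16 \left(- \frac{47}{5}\right) = - \frac{752}{5}$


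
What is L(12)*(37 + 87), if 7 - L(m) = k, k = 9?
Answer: -248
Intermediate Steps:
L(m) = -2 (L(m) = 7 - 1*9 = 7 - 9 = -2)
L(12)*(37 + 87) = -2*(37 + 87) = -2*124 = -248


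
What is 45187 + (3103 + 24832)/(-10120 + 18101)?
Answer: 360665382/7981 ≈ 45191.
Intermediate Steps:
45187 + (3103 + 24832)/(-10120 + 18101) = 45187 + 27935/7981 = 360665382/7981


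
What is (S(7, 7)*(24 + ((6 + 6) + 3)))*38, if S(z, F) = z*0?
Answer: 0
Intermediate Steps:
S(z, F) = 0
(S(7, 7)*(24 + ((6 + 6) + 3)))*38 = (0*(24 + ((6 + 6) + 3)))*38 = (0*(24 + (12 + 3)))*38 = (0*(24 + 15))*38 = (0*39)*38 = 0*38 = 0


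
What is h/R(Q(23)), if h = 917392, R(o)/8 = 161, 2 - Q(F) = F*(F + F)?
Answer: 16382/23 ≈ 712.26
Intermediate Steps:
Q(F) = 2 - 2*F² (Q(F) = 2 - F*(F + F) = 2 - F*2*F = 2 - 2*F²)
R(o) = 1288 (R(o) = 8*161 = 1288)
h/R(Q(23)) = 917392/1288 = 917392*(1/1288) = 16382/23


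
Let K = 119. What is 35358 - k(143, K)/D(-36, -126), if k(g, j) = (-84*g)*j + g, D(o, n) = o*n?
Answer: 161813173/4536 ≈ 35673.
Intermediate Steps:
D(o, n) = n*o
k(g, j) = g - 84*g*j (k(g, j) = -84*g*j + g = g - 84*g*j)
35358 - k(143, K)/D(-36, -126) = 35358 - 143*(1 - 84*119)/((-126*(-36))) = 35358 - 143*(1 - 9996)/4536 = 35358 - 143*(-9995)/4536 = 35358 - (-1429285)/4536 = 35358 - 1*(-1429285/4536) = 35358 + 1429285/4536 = 161813173/4536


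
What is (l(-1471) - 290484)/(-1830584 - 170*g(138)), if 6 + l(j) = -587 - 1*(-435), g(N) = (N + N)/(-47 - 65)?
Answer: 369908/2329301 ≈ 0.15881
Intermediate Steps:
g(N) = -N/56 (g(N) = (2*N)/(-112) = (2*N)*(-1/112) = -N/56)
l(j) = -158 (l(j) = -6 + (-587 - 1*(-435)) = -6 + (-587 + 435) = -6 - 152 = -158)
(l(-1471) - 290484)/(-1830584 - 170*g(138)) = (-158 - 290484)/(-1830584 - (-85)*138/28) = -290642/(-1830584 - 170*(-69/28)) = -290642/(-1830584 + 5865/14) = -290642/(-25622311/14) = -290642*(-14/25622311) = 369908/2329301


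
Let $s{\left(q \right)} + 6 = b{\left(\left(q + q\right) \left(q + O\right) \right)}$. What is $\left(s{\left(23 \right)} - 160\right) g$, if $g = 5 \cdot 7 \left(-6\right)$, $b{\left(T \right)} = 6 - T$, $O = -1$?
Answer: $246120$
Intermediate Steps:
$s{\left(q \right)} = - 2 q \left(-1 + q\right)$ ($s{\left(q \right)} = -6 - \left(-6 + \left(q + q\right) \left(q - 1\right)\right) = -6 - \left(-6 + 2 q \left(-1 + q\right)\right) = - 2 q \left(-1 + q\right)$)
$g = -210$ ($g = 35 \left(-6\right) = -210$)
$\left(s{\left(23 \right)} - 160\right) g = \left(2 \cdot 23 \left(1 - 23\right) - 160\right) \left(-210\right) = \left(2 \cdot 23 \left(-22\right) - 160\right) \left(-210\right) = \left(-1012 - 160\right) \left(-210\right) = \left(-1172\right) \left(-210\right) = 246120$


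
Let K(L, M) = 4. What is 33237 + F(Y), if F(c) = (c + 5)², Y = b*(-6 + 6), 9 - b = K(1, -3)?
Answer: 33262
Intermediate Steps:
b = 5 (b = 9 - 1*4 = 9 - 4 = 5)
Y = 0 (Y = 5*(-6 + 6) = 5*0 = 0)
F(c) = (5 + c)²
33237 + F(Y) = 33237 + (5 + 0)² = 33237 + 5² = 33237 + 25 = 33262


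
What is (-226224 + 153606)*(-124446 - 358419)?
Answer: 35064690570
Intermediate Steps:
(-226224 + 153606)*(-124446 - 358419) = -72618*(-482865) = 35064690570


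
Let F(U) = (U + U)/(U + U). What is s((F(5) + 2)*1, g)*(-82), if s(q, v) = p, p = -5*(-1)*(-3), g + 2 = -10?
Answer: 1230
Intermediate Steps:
F(U) = 1 (F(U) = (2*U)/((2*U)) = (2*U)*(1/(2*U)) = 1)
g = -12 (g = -2 - 10 = -12)
p = -15 (p = 5*(-3) = -15)
s(q, v) = -15
s((F(5) + 2)*1, g)*(-82) = -15*(-82) = 1230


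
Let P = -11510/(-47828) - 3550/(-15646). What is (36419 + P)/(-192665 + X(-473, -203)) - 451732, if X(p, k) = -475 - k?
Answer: -16305049228758838981/36094503855014 ≈ -4.5173e+5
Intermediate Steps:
P = 87468715/187079222 (P = -11510*(-1/47828) - 3550*(-1/15646) = 5755/23914 + 1775/7823 = 87468715/187079222 ≈ 0.46755)
(36419 + P)/(-192665 + X(-473, -203)) - 451732 = (36419 + 87468715/187079222)/(-192665 + (-475 - 1*(-203))) - 451732 = 6813325654733/(187079222*(-192665 + (-475 + 203))) - 451732 = 6813325654733/(187079222*(-192665 - 272)) - 451732 = (6813325654733/187079222)/(-192937) - 451732 = (6813325654733/187079222)*(-1/192937) - 451732 = -6813325654733/36094503855014 - 451732 = -16305049228758838981/36094503855014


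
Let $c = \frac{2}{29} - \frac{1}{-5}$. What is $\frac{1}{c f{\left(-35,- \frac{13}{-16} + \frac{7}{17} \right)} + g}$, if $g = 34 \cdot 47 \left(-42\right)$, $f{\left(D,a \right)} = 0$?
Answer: $- \frac{1}{67116} \approx -1.49 \cdot 10^{-5}$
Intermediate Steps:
$g = -67116$ ($g = 1598 \left(-42\right) = -67116$)
$c = \frac{39}{145}$ ($c = 2 \cdot \frac{1}{29} - - \frac{1}{5} = \frac{2}{29} + \frac{1}{5} = \frac{39}{145} \approx 0.26897$)
$\frac{1}{c f{\left(-35,- \frac{13}{-16} + \frac{7}{17} \right)} + g} = \frac{1}{\frac{39}{145} \cdot 0 - 67116} = \frac{1}{0 - 67116} = \frac{1}{-67116} = - \frac{1}{67116}$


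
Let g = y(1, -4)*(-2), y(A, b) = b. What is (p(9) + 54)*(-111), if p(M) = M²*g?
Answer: -77922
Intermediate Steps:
g = 8 (g = -4*(-2) = 8)
p(M) = 8*M² (p(M) = M²*8 = 8*M²)
(p(9) + 54)*(-111) = (8*9² + 54)*(-111) = (8*81 + 54)*(-111) = (648 + 54)*(-111) = 702*(-111) = -77922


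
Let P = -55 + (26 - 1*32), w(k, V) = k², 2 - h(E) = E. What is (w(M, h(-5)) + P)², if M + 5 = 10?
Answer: 1296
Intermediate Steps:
M = 5 (M = -5 + 10 = 5)
h(E) = 2 - E
P = -61 (P = -55 + (26 - 32) = -55 - 6 = -61)
(w(M, h(-5)) + P)² = (5² - 61)² = (25 - 61)² = (-36)² = 1296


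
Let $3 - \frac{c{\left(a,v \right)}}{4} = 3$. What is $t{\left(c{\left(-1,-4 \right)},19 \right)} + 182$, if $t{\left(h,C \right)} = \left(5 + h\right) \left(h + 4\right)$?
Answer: $202$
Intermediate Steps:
$c{\left(a,v \right)} = 0$ ($c{\left(a,v \right)} = 12 - 12 = 0$)
$t{\left(h,C \right)} = \left(4 + h\right) \left(5 + h\right)$ ($t{\left(h,C \right)} = \left(5 + h\right) \left(4 + h\right) = \left(4 + h\right) \left(5 + h\right)$)
$t{\left(c{\left(-1,-4 \right)},19 \right)} + 182 = \left(20 + 0^{2} + 9 \cdot 0\right) + 182 = \left(20 + 0 + 0\right) + 182 = 20 + 182 = 202$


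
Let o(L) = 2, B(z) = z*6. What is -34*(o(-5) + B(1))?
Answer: -272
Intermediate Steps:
B(z) = 6*z
-34*(o(-5) + B(1)) = -34*(2 + 6*1) = -34*(2 + 6) = -34*8 = -272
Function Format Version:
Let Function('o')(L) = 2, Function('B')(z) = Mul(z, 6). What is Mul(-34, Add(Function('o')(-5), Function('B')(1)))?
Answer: -272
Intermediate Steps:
Function('B')(z) = Mul(6, z)
Mul(-34, Add(Function('o')(-5), Function('B')(1))) = Mul(-34, Add(2, Mul(6, 1))) = Mul(-34, Add(2, 6)) = Mul(-34, 8) = -272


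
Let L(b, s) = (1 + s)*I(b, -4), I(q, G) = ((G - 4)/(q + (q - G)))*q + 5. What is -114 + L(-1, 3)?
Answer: -78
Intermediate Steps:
I(q, G) = 5 + q*(-4 + G)/(-G + 2*q) (I(q, G) = ((-4 + G)/(-G + 2*q))*q + 5 = q*(-4 + G)/(-G + 2*q) + 5 = 5 + q*(-4 + G)/(-G + 2*q))
L(b, s) = (1 + s)*(-20 - 2*b)/(-4 - 2*b) (L(b, s) = (1 + s)*((-6*b + 5*(-4) - 1*(-4)*b)/(-4 - 2*b)) = (1 + s)*((-6*b - 20 + 4*b)/(-4 - 2*b)) = (1 + s)*((-20 - 2*b)/(-4 - 2*b)) = (1 + s)*(-20 - 2*b)/(-4 - 2*b))
-114 + L(-1, 3) = -114 + (1 + 3)*(10 - 1)/(2 - 1) = -114 + 4*9/1 = -114 + 1*4*9 = -114 + 36 = -78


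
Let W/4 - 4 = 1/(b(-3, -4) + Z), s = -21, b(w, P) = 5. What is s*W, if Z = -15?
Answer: -1638/5 ≈ -327.60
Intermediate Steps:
W = 78/5 (W = 16 + 4/(5 - 15) = 16 + 4/(-10) = 16 + 4*(-⅒) = 16 - ⅖ = 78/5 ≈ 15.600)
s*W = -21*78/5 = -1638/5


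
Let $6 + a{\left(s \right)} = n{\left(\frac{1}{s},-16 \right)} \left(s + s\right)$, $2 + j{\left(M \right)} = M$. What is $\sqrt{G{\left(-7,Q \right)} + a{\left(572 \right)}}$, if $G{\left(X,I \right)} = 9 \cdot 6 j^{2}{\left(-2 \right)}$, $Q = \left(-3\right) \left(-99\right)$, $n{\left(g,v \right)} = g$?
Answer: $2 \sqrt{215} \approx 29.326$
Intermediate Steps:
$Q = 297$
$j{\left(M \right)} = -2 + M$
$a{\left(s \right)} = -4$ ($a{\left(s \right)} = -6 + \frac{s + s}{s} = -6 + \frac{2 s}{s} = -6 + 2 = -4$)
$G{\left(X,I \right)} = 864$ ($G{\left(X,I \right)} = 9 \cdot 6 \left(-2 - 2\right)^{2} = 54 \left(-4\right)^{2} = 54 \cdot 16 = 864$)
$\sqrt{G{\left(-7,Q \right)} + a{\left(572 \right)}} = \sqrt{864 - 4} = \sqrt{860} = 2 \sqrt{215}$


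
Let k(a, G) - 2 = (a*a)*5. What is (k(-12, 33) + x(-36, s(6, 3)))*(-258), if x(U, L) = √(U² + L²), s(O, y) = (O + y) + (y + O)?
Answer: -186276 - 4644*√5 ≈ -1.9666e+5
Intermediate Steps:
k(a, G) = 2 + 5*a² (k(a, G) = 2 + (a*a)*5 = 2 + a²*5 = 2 + 5*a²)
s(O, y) = 2*O + 2*y (s(O, y) = (O + y) + (O + y) = 2*O + 2*y)
x(U, L) = √(L² + U²)
(k(-12, 33) + x(-36, s(6, 3)))*(-258) = ((2 + 5*(-12)²) + √((2*6 + 2*3)² + (-36)²))*(-258) = ((2 + 5*144) + √((12 + 6)² + 1296))*(-258) = ((2 + 720) + √(18² + 1296))*(-258) = (722 + √(324 + 1296))*(-258) = (722 + √1620)*(-258) = (722 + 18*√5)*(-258) = -186276 - 4644*√5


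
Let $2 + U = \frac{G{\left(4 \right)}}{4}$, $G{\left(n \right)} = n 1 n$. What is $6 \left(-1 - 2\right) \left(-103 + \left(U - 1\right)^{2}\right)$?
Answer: $1836$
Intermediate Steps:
$G{\left(n \right)} = n^{2}$ ($G{\left(n \right)} = n n = n^{2}$)
$U = 2$ ($U = -2 + \frac{4^{2}}{4} = -2 + 16 \cdot \frac{1}{4} = -2 + 4 = 2$)
$6 \left(-1 - 2\right) \left(-103 + \left(U - 1\right)^{2}\right) = 6 \left(-1 - 2\right) \left(-103 + \left(2 - 1\right)^{2}\right) = 6 \left(-3\right) \left(-103 + 1^{2}\right) = - 18 \left(-103 + 1\right) = \left(-18\right) \left(-102\right) = 1836$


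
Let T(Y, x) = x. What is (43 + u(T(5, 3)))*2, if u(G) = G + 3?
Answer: 98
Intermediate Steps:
u(G) = 3 + G
(43 + u(T(5, 3)))*2 = (43 + (3 + 3))*2 = (43 + 6)*2 = 49*2 = 98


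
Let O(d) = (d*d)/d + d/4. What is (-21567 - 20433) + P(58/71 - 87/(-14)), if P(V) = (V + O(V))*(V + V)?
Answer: -82555408911/1976072 ≈ -41778.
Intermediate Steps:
O(d) = 5*d/4 (O(d) = d**2/d + d*(1/4) = d + d/4 = 5*d/4)
P(V) = 9*V**2/2 (P(V) = (V + 5*V/4)*(V + V) = (9*V/4)*(2*V) = 9*V**2/2)
(-21567 - 20433) + P(58/71 - 87/(-14)) = (-21567 - 20433) + 9*(58/71 - 87/(-14))**2/2 = -42000 + 9*(58*(1/71) - 87*(-1/14))**2/2 = -42000 + 9*(58/71 + 87/14)**2/2 = -42000 + 9*(6989/994)**2/2 = -42000 + (9/2)*(48846121/988036) = -42000 + 439615089/1976072 = -82555408911/1976072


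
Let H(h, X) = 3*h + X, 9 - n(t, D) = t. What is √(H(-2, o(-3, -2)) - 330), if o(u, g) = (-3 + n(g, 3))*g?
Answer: 4*I*√22 ≈ 18.762*I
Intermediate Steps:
n(t, D) = 9 - t
o(u, g) = g*(6 - g) (o(u, g) = (-3 + (9 - g))*g = (6 - g)*g = g*(6 - g))
H(h, X) = X + 3*h
√(H(-2, o(-3, -2)) - 330) = √((-2*(6 - 1*(-2)) + 3*(-2)) - 330) = √((-2*(6 + 2) - 6) - 330) = √((-2*8 - 6) - 330) = √((-16 - 6) - 330) = √(-22 - 330) = √(-352) = 4*I*√22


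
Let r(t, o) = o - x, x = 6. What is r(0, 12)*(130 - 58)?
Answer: 432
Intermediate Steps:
r(t, o) = -6 + o (r(t, o) = o - 1*6 = o - 6 = -6 + o)
r(0, 12)*(130 - 58) = (-6 + 12)*(130 - 58) = 6*72 = 432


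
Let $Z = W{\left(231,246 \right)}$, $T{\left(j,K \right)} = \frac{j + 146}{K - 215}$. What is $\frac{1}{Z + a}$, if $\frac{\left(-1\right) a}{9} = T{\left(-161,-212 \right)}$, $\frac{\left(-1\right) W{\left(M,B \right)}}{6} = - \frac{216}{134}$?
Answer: $\frac{28609}{267651} \approx 0.10689$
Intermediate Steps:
$T{\left(j,K \right)} = \frac{146 + j}{-215 + K}$
$W{\left(M,B \right)} = \frac{648}{67}$ ($W{\left(M,B \right)} = - 6 \left(- \frac{216}{134}\right) = - 6 \left(\left(-216\right) \frac{1}{134}\right) = \left(-6\right) \left(- \frac{108}{67}\right) = \frac{648}{67}$)
$Z = \frac{648}{67} \approx 9.6716$
$a = - \frac{135}{427}$ ($a = - 9 \frac{146 - 161}{-215 - 212} = - 9 \frac{1}{-427} \left(-15\right) = - 9 \left(\left(- \frac{1}{427}\right) \left(-15\right)\right) = \left(-9\right) \frac{15}{427} = - \frac{135}{427} \approx -0.31616$)
$\frac{1}{Z + a} = \frac{1}{\frac{648}{67} - \frac{135}{427}} = \frac{1}{\frac{267651}{28609}} = \frac{28609}{267651}$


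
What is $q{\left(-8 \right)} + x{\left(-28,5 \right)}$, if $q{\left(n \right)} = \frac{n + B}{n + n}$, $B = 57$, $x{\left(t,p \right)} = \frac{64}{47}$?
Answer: $- \frac{1279}{752} \approx -1.7008$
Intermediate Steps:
$x{\left(t,p \right)} = \frac{64}{47}$ ($x{\left(t,p \right)} = 64 \cdot \frac{1}{47} = \frac{64}{47}$)
$q{\left(n \right)} = \frac{57 + n}{2 n}$ ($q{\left(n \right)} = \frac{n + 57}{n + n} = \frac{57 + n}{2 n}$)
$q{\left(-8 \right)} + x{\left(-28,5 \right)} = \frac{57 - 8}{2 \left(-8\right)} + \frac{64}{47} = \frac{1}{2} \left(- \frac{1}{8}\right) 49 + \frac{64}{47} = - \frac{49}{16} + \frac{64}{47} = - \frac{1279}{752}$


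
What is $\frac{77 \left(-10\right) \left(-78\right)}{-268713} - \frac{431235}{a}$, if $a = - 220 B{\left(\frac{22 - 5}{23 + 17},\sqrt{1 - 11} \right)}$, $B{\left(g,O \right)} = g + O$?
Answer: $\frac{187100277530}{2292748887} - \frac{4928400 i \sqrt{10}}{25597} \approx 81.605 - 608.86 i$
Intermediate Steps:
$B{\left(g,O \right)} = O + g$
$a = - \frac{187}{2} - 220 i \sqrt{10}$ ($a = - 220 \left(\sqrt{1 - 11} + \frac{22 - 5}{23 + 17}\right) = - 220 \left(\sqrt{-10} + \frac{17}{40}\right) = - 220 \left(i \sqrt{10} + 17 \cdot \frac{1}{40}\right) = - 220 \left(i \sqrt{10} + \frac{17}{40}\right) = - 220 \left(\frac{17}{40} + i \sqrt{10}\right) = - \frac{187}{2} - 220 i \sqrt{10} \approx -93.5 - 695.7 i$)
$\frac{77 \left(-10\right) \left(-78\right)}{-268713} - \frac{431235}{a} = \frac{77 \left(-10\right) \left(-78\right)}{-268713} - \frac{431235}{- \frac{187}{2} - 220 i \sqrt{10}} = \left(-770\right) \left(-78\right) \left(- \frac{1}{268713}\right) - \frac{431235}{- \frac{187}{2} - 220 i \sqrt{10}} = 60060 \left(- \frac{1}{268713}\right) - \frac{431235}{- \frac{187}{2} - 220 i \sqrt{10}} = - \frac{20020}{89571} - \frac{431235}{- \frac{187}{2} - 220 i \sqrt{10}}$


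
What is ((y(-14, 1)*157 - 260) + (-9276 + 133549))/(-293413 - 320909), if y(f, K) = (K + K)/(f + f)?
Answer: -578675/2866836 ≈ -0.20185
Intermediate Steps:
y(f, K) = K/f (y(f, K) = (2*K)/((2*f)) = (2*K)*(1/(2*f)) = K/f)
((y(-14, 1)*157 - 260) + (-9276 + 133549))/(-293413 - 320909) = (((1/(-14))*157 - 260) + (-9276 + 133549))/(-293413 - 320909) = (((1*(-1/14))*157 - 260) + 124273)/(-614322) = ((-1/14*157 - 260) + 124273)*(-1/614322) = ((-157/14 - 260) + 124273)*(-1/614322) = (-3797/14 + 124273)*(-1/614322) = (1736025/14)*(-1/614322) = -578675/2866836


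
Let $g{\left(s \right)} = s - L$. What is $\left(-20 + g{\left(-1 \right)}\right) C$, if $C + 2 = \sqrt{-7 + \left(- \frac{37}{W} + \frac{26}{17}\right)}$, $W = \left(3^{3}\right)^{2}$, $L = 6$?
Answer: $54 - \frac{i \sqrt{1163242}}{17} \approx 54.0 - 63.443 i$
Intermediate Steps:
$W = 729$ ($W = 27^{2} = 729$)
$g{\left(s \right)} = -6 + s$ ($g{\left(s \right)} = s - 6 = -6 + s$)
$C = -2 + \frac{i \sqrt{1163242}}{459}$ ($C = -2 + \sqrt{-7 + \left(- \frac{37}{729} + \frac{26}{17}\right)} = -2 + \sqrt{-7 + \frac{18325}{12393}} = -2 + \sqrt{- \frac{68426}{12393}} = -2 + \frac{i \sqrt{1163242}}{459} \approx -2.0 + 2.3498 i$)
$\left(-20 + g{\left(-1 \right)}\right) C = \left(-20 - 7\right) \left(-2 + \frac{i \sqrt{1163242}}{459}\right) = - 27 \left(-2 + \frac{i \sqrt{1163242}}{459}\right) = 54 - \frac{i \sqrt{1163242}}{17}$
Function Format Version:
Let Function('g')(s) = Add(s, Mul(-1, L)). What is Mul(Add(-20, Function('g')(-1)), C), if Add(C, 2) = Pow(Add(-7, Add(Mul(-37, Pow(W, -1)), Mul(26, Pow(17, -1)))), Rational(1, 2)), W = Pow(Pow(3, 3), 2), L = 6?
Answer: Add(54, Mul(Rational(-1, 17), I, Pow(1163242, Rational(1, 2)))) ≈ Add(54.000, Mul(-63.443, I))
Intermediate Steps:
W = 729 (W = Pow(27, 2) = 729)
Function('g')(s) = Add(-6, s) (Function('g')(s) = Add(s, Mul(-1, 6)) = Add(s, -6) = Add(-6, s))
C = Add(-2, Mul(Rational(1, 459), I, Pow(1163242, Rational(1, 2)))) (C = Add(-2, Pow(Add(-7, Add(Mul(-37, Pow(729, -1)), Mul(26, Pow(17, -1)))), Rational(1, 2))) = Add(-2, Pow(Add(-7, Add(Mul(-37, Rational(1, 729)), Mul(26, Rational(1, 17)))), Rational(1, 2))) = Add(-2, Pow(Add(-7, Add(Rational(-37, 729), Rational(26, 17))), Rational(1, 2))) = Add(-2, Pow(Add(-7, Rational(18325, 12393)), Rational(1, 2))) = Add(-2, Pow(Rational(-68426, 12393), Rational(1, 2))) = Add(-2, Mul(Rational(1, 459), I, Pow(1163242, Rational(1, 2)))) ≈ Add(-2.0000, Mul(2.3498, I)))
Mul(Add(-20, Function('g')(-1)), C) = Mul(Add(-20, Add(-6, -1)), Add(-2, Mul(Rational(1, 459), I, Pow(1163242, Rational(1, 2))))) = Mul(Add(-20, -7), Add(-2, Mul(Rational(1, 459), I, Pow(1163242, Rational(1, 2))))) = Mul(-27, Add(-2, Mul(Rational(1, 459), I, Pow(1163242, Rational(1, 2))))) = Add(54, Mul(Rational(-1, 17), I, Pow(1163242, Rational(1, 2))))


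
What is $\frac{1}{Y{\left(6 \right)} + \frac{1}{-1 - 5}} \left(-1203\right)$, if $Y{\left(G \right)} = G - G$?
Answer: $7218$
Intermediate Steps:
$Y{\left(G \right)} = 0$
$\frac{1}{Y{\left(6 \right)} + \frac{1}{-1 - 5}} \left(-1203\right) = \frac{1}{0 + \frac{1}{-1 - 5}} \left(-1203\right) = \frac{1}{0 + \frac{1}{-6}} \left(-1203\right) = \frac{1}{0 - \frac{1}{6}} \left(-1203\right) = \frac{1}{- \frac{1}{6}} \left(-1203\right) = \left(-6\right) \left(-1203\right) = 7218$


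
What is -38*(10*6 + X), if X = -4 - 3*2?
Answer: -1900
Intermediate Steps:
X = -10 (X = -4 - 6 = -10)
-38*(10*6 + X) = -38*(10*6 - 10) = -38*(60 - 10) = -38*50 = -1900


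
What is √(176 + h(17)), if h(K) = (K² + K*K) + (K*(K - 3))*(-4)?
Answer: 3*I*√22 ≈ 14.071*I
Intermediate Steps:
h(K) = 2*K² - 4*K*(-3 + K) (h(K) = (K² + K²) + (K*(-3 + K))*(-4) = 2*K² - 4*K*(-3 + K))
√(176 + h(17)) = √(176 + 2*17*(6 - 1*17)) = √(176 + 2*17*(6 - 17)) = √(176 + 2*17*(-11)) = √(176 - 374) = √(-198) = 3*I*√22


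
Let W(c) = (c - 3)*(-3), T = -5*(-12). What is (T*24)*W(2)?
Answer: 4320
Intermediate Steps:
T = 60
W(c) = 9 - 3*c (W(c) = (-3 + c)*(-3) = 9 - 3*c)
(T*24)*W(2) = (60*24)*(9 - 3*2) = 1440*(9 - 6) = 1440*3 = 4320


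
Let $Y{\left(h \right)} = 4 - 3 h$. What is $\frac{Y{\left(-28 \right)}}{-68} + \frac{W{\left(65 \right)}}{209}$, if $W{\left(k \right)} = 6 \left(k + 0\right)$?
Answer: $\frac{2032}{3553} \approx 0.57191$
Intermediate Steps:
$W{\left(k \right)} = 6 k$
$\frac{Y{\left(-28 \right)}}{-68} + \frac{W{\left(65 \right)}}{209} = \frac{4 - -84}{-68} + \frac{6 \cdot 65}{209} = \left(4 + 84\right) \left(- \frac{1}{68}\right) + 390 \cdot \frac{1}{209} = 88 \left(- \frac{1}{68}\right) + \frac{390}{209} = - \frac{22}{17} + \frac{390}{209} = \frac{2032}{3553}$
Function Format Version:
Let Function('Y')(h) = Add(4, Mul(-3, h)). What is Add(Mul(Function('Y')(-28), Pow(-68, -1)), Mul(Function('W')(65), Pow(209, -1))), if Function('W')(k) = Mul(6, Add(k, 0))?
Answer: Rational(2032, 3553) ≈ 0.57191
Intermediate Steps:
Function('W')(k) = Mul(6, k)
Add(Mul(Function('Y')(-28), Pow(-68, -1)), Mul(Function('W')(65), Pow(209, -1))) = Add(Mul(Add(4, Mul(-3, -28)), Pow(-68, -1)), Mul(Mul(6, 65), Pow(209, -1))) = Add(Mul(Add(4, 84), Rational(-1, 68)), Mul(390, Rational(1, 209))) = Add(Mul(88, Rational(-1, 68)), Rational(390, 209)) = Add(Rational(-22, 17), Rational(390, 209)) = Rational(2032, 3553)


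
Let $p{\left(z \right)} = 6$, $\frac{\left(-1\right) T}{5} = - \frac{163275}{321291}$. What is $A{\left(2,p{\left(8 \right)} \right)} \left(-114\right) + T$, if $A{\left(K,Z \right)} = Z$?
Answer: $- \frac{72982223}{107097} \approx -681.46$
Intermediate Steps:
$T = \frac{272125}{107097}$ ($T = - 5 \left(- \frac{163275}{321291}\right) = - 5 \left(\left(-163275\right) \frac{1}{321291}\right) = \left(-5\right) \left(- \frac{54425}{107097}\right) = \frac{272125}{107097} \approx 2.5409$)
$A{\left(2,p{\left(8 \right)} \right)} \left(-114\right) + T = 6 \left(-114\right) + \frac{272125}{107097} = -684 + \frac{272125}{107097} = - \frac{72982223}{107097}$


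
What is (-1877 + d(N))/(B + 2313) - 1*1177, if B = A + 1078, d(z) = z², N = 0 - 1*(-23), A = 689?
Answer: -1200877/1020 ≈ -1177.3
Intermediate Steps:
N = 23 (N = 0 + 23 = 23)
B = 1767 (B = 689 + 1078 = 1767)
(-1877 + d(N))/(B + 2313) - 1*1177 = (-1877 + 23²)/(1767 + 2313) - 1*1177 = (-1877 + 529)/4080 - 1177 = -1348*1/4080 - 1177 = -337/1020 - 1177 = -1200877/1020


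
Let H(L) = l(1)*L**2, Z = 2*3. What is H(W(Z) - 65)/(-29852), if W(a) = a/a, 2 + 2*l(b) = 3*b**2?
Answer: -512/7463 ≈ -0.068605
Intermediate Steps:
Z = 6
l(b) = -1 + 3*b**2/2 (l(b) = -1 + (3*b**2)/2 = -1 + 3*b**2/2)
W(a) = 1
H(L) = L**2/2 (H(L) = (-1 + (3/2)*1**2)*L**2 = (-1 + (3/2)*1)*L**2 = (-1 + 3/2)*L**2 = L**2/2)
H(W(Z) - 65)/(-29852) = ((1 - 65)**2/2)/(-29852) = ((1/2)*(-64)**2)*(-1/29852) = ((1/2)*4096)*(-1/29852) = 2048*(-1/29852) = -512/7463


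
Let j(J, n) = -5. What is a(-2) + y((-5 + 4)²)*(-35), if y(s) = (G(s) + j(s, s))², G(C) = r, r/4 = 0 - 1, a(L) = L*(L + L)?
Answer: -2827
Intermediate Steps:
a(L) = 2*L² (a(L) = L*(2*L) = 2*L²)
r = -4 (r = 4*(0 - 1) = 4*(-1) = -4)
G(C) = -4
y(s) = 81 (y(s) = (-4 - 5)² = (-9)² = 81)
a(-2) + y((-5 + 4)²)*(-35) = 2*(-2)² + 81*(-35) = 2*4 - 2835 = 8 - 2835 = -2827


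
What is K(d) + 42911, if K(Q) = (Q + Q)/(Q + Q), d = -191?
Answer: 42912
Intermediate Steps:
K(Q) = 1 (K(Q) = (2*Q)/((2*Q)) = (2*Q)*(1/(2*Q)) = 1)
K(d) + 42911 = 1 + 42911 = 42912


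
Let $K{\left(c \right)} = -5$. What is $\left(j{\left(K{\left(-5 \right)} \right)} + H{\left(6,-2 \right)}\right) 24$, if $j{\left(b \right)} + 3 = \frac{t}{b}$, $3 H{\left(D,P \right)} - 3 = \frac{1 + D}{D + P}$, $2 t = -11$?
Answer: $- \frac{38}{5} \approx -7.6$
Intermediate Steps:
$t = - \frac{11}{2}$ ($t = \frac{1}{2} \left(-11\right) = - \frac{11}{2} \approx -5.5$)
$H{\left(D,P \right)} = 1 + \frac{1 + D}{3 \left(D + P\right)}$ ($H{\left(D,P \right)} = 1 + \frac{\left(1 + D\right) \frac{1}{D + P}}{3} = 1 + \frac{\frac{1}{D + P} \left(1 + D\right)}{3} = 1 + \frac{1 + D}{3 \left(D + P\right)}$)
$j{\left(b \right)} = -3 - \frac{11}{2 b}$
$\left(j{\left(K{\left(-5 \right)} \right)} + H{\left(6,-2 \right)}\right) 24 = \left(\left(-3 - \frac{11}{2 \left(-5\right)}\right) + \frac{\frac{1}{3} - 2 + \frac{4}{3} \cdot 6}{6 - 2}\right) 24 = \left(\left(-3 - - \frac{11}{10}\right) + \frac{\frac{1}{3} - 2 + 8}{4}\right) 24 = \left(\left(-3 + \frac{11}{10}\right) + \frac{1}{4} \cdot \frac{19}{3}\right) 24 = \left(- \frac{19}{10} + \frac{19}{12}\right) 24 = \left(- \frac{19}{60}\right) 24 = - \frac{38}{5}$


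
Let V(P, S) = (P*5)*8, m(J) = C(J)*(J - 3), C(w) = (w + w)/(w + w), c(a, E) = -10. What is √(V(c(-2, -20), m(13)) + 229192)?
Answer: 2*√57198 ≈ 478.32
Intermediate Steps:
C(w) = 1 (C(w) = (2*w)/((2*w)) = (2*w)*(1/(2*w)) = 1)
m(J) = -3 + J (m(J) = 1*(J - 3) = 1*(-3 + J) = -3 + J)
V(P, S) = 40*P (V(P, S) = (5*P)*8 = 40*P)
√(V(c(-2, -20), m(13)) + 229192) = √(40*(-10) + 229192) = √(-400 + 229192) = √228792 = 2*√57198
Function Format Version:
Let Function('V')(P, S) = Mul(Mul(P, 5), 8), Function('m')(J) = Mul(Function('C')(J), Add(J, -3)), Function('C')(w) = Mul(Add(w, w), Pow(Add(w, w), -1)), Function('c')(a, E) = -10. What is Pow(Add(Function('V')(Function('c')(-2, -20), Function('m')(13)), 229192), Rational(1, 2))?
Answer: Mul(2, Pow(57198, Rational(1, 2))) ≈ 478.32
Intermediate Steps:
Function('C')(w) = 1 (Function('C')(w) = Mul(Mul(2, w), Pow(Mul(2, w), -1)) = Mul(Mul(2, w), Mul(Rational(1, 2), Pow(w, -1))) = 1)
Function('m')(J) = Add(-3, J) (Function('m')(J) = Mul(1, Add(J, -3)) = Mul(1, Add(-3, J)) = Add(-3, J))
Function('V')(P, S) = Mul(40, P) (Function('V')(P, S) = Mul(Mul(5, P), 8) = Mul(40, P))
Pow(Add(Function('V')(Function('c')(-2, -20), Function('m')(13)), 229192), Rational(1, 2)) = Pow(Add(Mul(40, -10), 229192), Rational(1, 2)) = Pow(Add(-400, 229192), Rational(1, 2)) = Pow(228792, Rational(1, 2)) = Mul(2, Pow(57198, Rational(1, 2)))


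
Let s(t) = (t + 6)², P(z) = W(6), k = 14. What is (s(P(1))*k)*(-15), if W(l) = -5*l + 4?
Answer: -84000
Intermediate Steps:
W(l) = 4 - 5*l
P(z) = -26 (P(z) = 4 - 5*6 = 4 - 30 = -26)
s(t) = (6 + t)²
(s(P(1))*k)*(-15) = ((6 - 26)²*14)*(-15) = ((-20)²*14)*(-15) = (400*14)*(-15) = 5600*(-15) = -84000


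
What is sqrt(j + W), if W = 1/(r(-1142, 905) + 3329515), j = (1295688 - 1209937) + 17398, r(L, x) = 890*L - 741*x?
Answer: sqrt(278286182309676630)/1642530 ≈ 321.17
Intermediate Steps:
r(L, x) = -741*x + 890*L
j = 103149 (j = 85751 + 17398 = 103149)
W = 1/1642530 (W = 1/((-741*905 + 890*(-1142)) + 3329515) = 1/((-670605 - 1016380) + 3329515) = 1/(-1686985 + 3329515) = 1/1642530 ≈ 6.0882e-7)
sqrt(j + W) = sqrt(103149 + 1/1642530) = sqrt(169425326971/1642530) = sqrt(278286182309676630)/1642530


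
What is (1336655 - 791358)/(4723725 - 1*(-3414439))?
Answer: 545297/8138164 ≈ 0.067005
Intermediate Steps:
(1336655 - 791358)/(4723725 - 1*(-3414439)) = 545297/(4723725 + 3414439) = 545297/8138164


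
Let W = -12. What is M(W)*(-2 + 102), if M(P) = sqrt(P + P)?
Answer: 200*I*sqrt(6) ≈ 489.9*I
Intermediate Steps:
M(P) = sqrt(2)*sqrt(P) (M(P) = sqrt(2*P) = sqrt(2)*sqrt(P))
M(W)*(-2 + 102) = (sqrt(2)*sqrt(-12))*(-2 + 102) = (sqrt(2)*(2*I*sqrt(3)))*100 = (2*I*sqrt(6))*100 = 200*I*sqrt(6)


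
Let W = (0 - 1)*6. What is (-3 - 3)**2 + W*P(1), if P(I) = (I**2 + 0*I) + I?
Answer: 24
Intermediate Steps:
P(I) = I + I**2 (P(I) = (I**2 + 0) + I = I**2 + I = I + I**2)
W = -6 (W = -1*6 = -6)
(-3 - 3)**2 + W*P(1) = (-3 - 3)**2 - 6*(1 + 1) = (-6)**2 - 6*2 = 36 - 6*2 = 36 - 12 = 24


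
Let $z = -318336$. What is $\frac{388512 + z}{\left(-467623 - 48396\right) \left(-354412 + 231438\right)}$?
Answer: $\frac{35088}{31728460253} \approx 1.1059 \cdot 10^{-6}$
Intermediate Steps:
$\frac{388512 + z}{\left(-467623 - 48396\right) \left(-354412 + 231438\right)} = \frac{388512 - 318336}{\left(-467623 - 48396\right) \left(-354412 + 231438\right)} = \frac{70176}{\left(-516019\right) \left(-122974\right)} = \frac{70176}{63456920506} = 70176 \cdot \frac{1}{63456920506} = \frac{35088}{31728460253}$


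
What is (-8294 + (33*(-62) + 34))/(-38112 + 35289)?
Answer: 10306/2823 ≈ 3.6507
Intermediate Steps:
(-8294 + (33*(-62) + 34))/(-38112 + 35289) = (-8294 + (-2046 + 34))/(-2823) = (-8294 - 2012)*(-1/2823) = -10306*(-1/2823) = 10306/2823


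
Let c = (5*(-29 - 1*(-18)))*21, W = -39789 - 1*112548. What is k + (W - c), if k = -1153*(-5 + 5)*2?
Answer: -151182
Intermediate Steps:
k = 0 (k = -0*2 = -1153*0 = 0)
W = -152337 (W = -39789 - 112548 = -152337)
c = -1155 (c = (5*(-29 + 18))*21 = (5*(-11))*21 = -55*21 = -1155)
k + (W - c) = 0 + (-152337 - 1*(-1155)) = 0 + (-152337 + 1155) = 0 - 151182 = -151182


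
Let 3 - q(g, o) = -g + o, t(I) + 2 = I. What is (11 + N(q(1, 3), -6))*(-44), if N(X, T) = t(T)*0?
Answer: -484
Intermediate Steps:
t(I) = -2 + I
q(g, o) = 3 + g - o (q(g, o) = 3 - (-g + o) = 3 - (o - g) = 3 + (g - o) = 3 + g - o)
N(X, T) = 0 (N(X, T) = (-2 + T)*0 = 0)
(11 + N(q(1, 3), -6))*(-44) = (11 + 0)*(-44) = 11*(-44) = -484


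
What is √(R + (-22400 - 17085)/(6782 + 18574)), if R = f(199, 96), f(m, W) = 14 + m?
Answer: √33985553277/12678 ≈ 14.541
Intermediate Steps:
R = 213 (R = 14 + 199 = 213)
√(R + (-22400 - 17085)/(6782 + 18574)) = √(213 + (-22400 - 17085)/(6782 + 18574)) = √(213 - 39485/25356) = √(5361343/25356) = √33985553277/12678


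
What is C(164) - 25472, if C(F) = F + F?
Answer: -25144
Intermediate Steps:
C(F) = 2*F
C(164) - 25472 = 2*164 - 25472 = 328 - 25472 = -25144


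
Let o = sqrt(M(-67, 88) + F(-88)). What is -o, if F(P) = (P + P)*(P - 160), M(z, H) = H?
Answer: -2*sqrt(10934) ≈ -209.13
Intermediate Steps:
F(P) = 2*P*(-160 + P) (F(P) = (2*P)*(-160 + P) = 2*P*(-160 + P))
o = 2*sqrt(10934) (o = sqrt(88 + 2*(-88)*(-160 - 88)) = sqrt(88 + 2*(-88)*(-248)) = sqrt(88 + 43648) = sqrt(43736) = 2*sqrt(10934) ≈ 209.13)
-o = -2*sqrt(10934)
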